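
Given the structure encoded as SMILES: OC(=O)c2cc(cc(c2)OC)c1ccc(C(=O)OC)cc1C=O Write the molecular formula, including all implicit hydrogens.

Walk through each heavy atom and fill implicit hydrogens from standard valence (C 4, N 3, O 2, S 2, halogen 1); for lowercase aromatic atoms, an aromatic c carries 1 H when it has two neighbours and 0 H with three, and aromatic n carries 0 H:
  atom 1: O, bond orders sum to 1 (valence 2) → 1 H
  atom 2: C, bond orders sum to 4 (valence 4) → 0 H
  atom 3: O, bond orders sum to 2 (valence 2) → 0 H
  atom 4: aromatic c, 3 neighbours → 0 H
  atom 5: aromatic c, 2 neighbours → 1 H
  atom 6: aromatic c, 3 neighbours → 0 H
  atom 7: aromatic c, 2 neighbours → 1 H
  atom 8: aromatic c, 3 neighbours → 0 H
  atom 9: aromatic c, 2 neighbours → 1 H
  atom 10: O, bond orders sum to 2 (valence 2) → 0 H
  atom 11: C, bond orders sum to 1 (valence 4) → 3 H
  atom 12: aromatic c, 3 neighbours → 0 H
  atom 13: aromatic c, 2 neighbours → 1 H
  atom 14: aromatic c, 2 neighbours → 1 H
  atom 15: aromatic c, 3 neighbours → 0 H
  atom 16: C, bond orders sum to 4 (valence 4) → 0 H
  atom 17: O, bond orders sum to 2 (valence 2) → 0 H
  atom 18: O, bond orders sum to 2 (valence 2) → 0 H
  atom 19: C, bond orders sum to 1 (valence 4) → 3 H
  atom 20: aromatic c, 2 neighbours → 1 H
  atom 21: aromatic c, 3 neighbours → 0 H
  atom 22: C, bond orders sum to 3 (valence 4) → 1 H
  atom 23: O, bond orders sum to 2 (valence 2) → 0 H
Totals → C:17, H:14, O:6.

C17H14O6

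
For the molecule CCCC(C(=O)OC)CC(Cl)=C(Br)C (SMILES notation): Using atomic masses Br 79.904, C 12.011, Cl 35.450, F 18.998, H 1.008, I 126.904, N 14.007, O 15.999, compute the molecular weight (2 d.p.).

First, the molecular formula is C10H16BrClO2 (counting implicit H from valence).
  Br: 1 × 79.904 = 79.904
  C: 10 × 12.011 = 120.110
  Cl: 1 × 35.450 = 35.450
  H: 16 × 1.008 = 16.128
  O: 2 × 15.999 = 31.998
Sum: 1×79.904 + 10×12.011 + 1×35.450 + 16×1.008 + 2×15.999 = 283.590 → 283.59 g/mol.

283.59 g/mol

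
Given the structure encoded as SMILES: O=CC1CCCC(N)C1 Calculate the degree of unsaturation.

Degree of unsaturation = (number of rings) + (number of π bonds).
Ring closures in the SMILES: 1.
π bonds: 1 double bond (each 1 DoU) → 1 DoU from unsaturation.
Total DoU = 1 + 1 = 2.

2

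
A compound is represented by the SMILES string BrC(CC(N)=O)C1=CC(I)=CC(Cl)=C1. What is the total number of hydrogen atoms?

8

Walk through each heavy atom and fill implicit hydrogens from standard valence (C 4, N 3, O 2, S 2, halogen 1):
  atom 1: Br (halogen, monovalent) → 0 H
  atom 2: C, bond orders sum to 3 (valence 4) → 1 H
  atom 3: C, bond orders sum to 2 (valence 4) → 2 H
  atom 4: C, bond orders sum to 4 (valence 4) → 0 H
  atom 5: N, bond orders sum to 1 (valence 3) → 2 H
  atom 6: O, bond orders sum to 2 (valence 2) → 0 H
  atom 7: C, bond orders sum to 4 (valence 4) → 0 H
  atom 8: C, bond orders sum to 3 (valence 4) → 1 H
  atom 9: C, bond orders sum to 4 (valence 4) → 0 H
  atom 10: I (halogen, monovalent) → 0 H
  atom 11: C, bond orders sum to 3 (valence 4) → 1 H
  atom 12: C, bond orders sum to 4 (valence 4) → 0 H
  atom 13: Cl (halogen, monovalent) → 0 H
  atom 14: C, bond orders sum to 3 (valence 4) → 1 H
Total hydrogens: 8.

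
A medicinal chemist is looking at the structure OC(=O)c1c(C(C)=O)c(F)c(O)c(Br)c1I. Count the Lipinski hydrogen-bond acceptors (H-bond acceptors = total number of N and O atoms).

N atoms: 0; O atoms: 4.
Lipinski HBA = 0 + 4 = 4.

4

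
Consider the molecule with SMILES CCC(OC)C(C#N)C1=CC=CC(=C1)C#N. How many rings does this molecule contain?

In SMILES, each pair of matching ring-closure digits denotes one ring-closing bond; the number of such bonds equals the number of independent rings.
Ring-closure bonds here: 1.

1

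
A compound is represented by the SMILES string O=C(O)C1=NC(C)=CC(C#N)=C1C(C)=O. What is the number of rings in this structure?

1

In SMILES, each pair of matching ring-closure digits denotes one ring-closing bond; the number of such bonds equals the number of independent rings.
Ring-closure bonds here: 1.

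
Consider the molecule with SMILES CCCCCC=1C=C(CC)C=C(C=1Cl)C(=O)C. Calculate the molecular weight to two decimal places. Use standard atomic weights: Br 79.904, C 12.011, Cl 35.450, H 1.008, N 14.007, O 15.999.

252.78 g/mol

First, the molecular formula is C15H21ClO (counting implicit H from valence).
  C: 15 × 12.011 = 180.165
  Cl: 1 × 35.450 = 35.450
  H: 21 × 1.008 = 21.168
  O: 1 × 15.999 = 15.999
Sum: 15×12.011 + 1×35.450 + 21×1.008 + 1×15.999 = 252.782 → 252.78 g/mol.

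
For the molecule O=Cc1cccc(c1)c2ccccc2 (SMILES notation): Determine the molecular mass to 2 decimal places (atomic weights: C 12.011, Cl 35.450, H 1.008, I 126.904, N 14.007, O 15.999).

First, the molecular formula is C13H10O (counting implicit H from valence).
  C: 13 × 12.011 = 156.143
  H: 10 × 1.008 = 10.080
  O: 1 × 15.999 = 15.999
Sum: 13×12.011 + 10×1.008 + 1×15.999 = 182.222 → 182.22 g/mol.

182.22 g/mol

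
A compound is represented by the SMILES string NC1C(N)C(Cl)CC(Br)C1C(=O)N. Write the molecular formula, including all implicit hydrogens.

Walk through each heavy atom and fill implicit hydrogens from standard valence (C 4, N 3, O 2, S 2, halogen 1):
  atom 1: N, bond orders sum to 1 (valence 3) → 2 H
  atom 2: C, bond orders sum to 3 (valence 4) → 1 H
  atom 3: C, bond orders sum to 3 (valence 4) → 1 H
  atom 4: N, bond orders sum to 1 (valence 3) → 2 H
  atom 5: C, bond orders sum to 3 (valence 4) → 1 H
  atom 6: Cl (halogen, monovalent) → 0 H
  atom 7: C, bond orders sum to 2 (valence 4) → 2 H
  atom 8: C, bond orders sum to 3 (valence 4) → 1 H
  atom 9: Br (halogen, monovalent) → 0 H
  atom 10: C, bond orders sum to 3 (valence 4) → 1 H
  atom 11: C, bond orders sum to 4 (valence 4) → 0 H
  atom 12: O, bond orders sum to 2 (valence 2) → 0 H
  atom 13: N, bond orders sum to 1 (valence 3) → 2 H
Totals → C:7, H:13, Br:1, Cl:1, N:3, O:1.
In Hill order: C7H13BrClN3O.

C7H13BrClN3O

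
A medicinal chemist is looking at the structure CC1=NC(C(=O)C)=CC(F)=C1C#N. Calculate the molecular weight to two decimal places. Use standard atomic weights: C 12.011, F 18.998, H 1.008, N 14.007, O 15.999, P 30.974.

178.17 g/mol

First, the molecular formula is C9H7FN2O (counting implicit H from valence).
  C: 9 × 12.011 = 108.099
  F: 1 × 18.998 = 18.998
  H: 7 × 1.008 = 7.056
  N: 2 × 14.007 = 28.014
  O: 1 × 15.999 = 15.999
Sum: 9×12.011 + 1×18.998 + 7×1.008 + 2×14.007 + 1×15.999 = 178.166 → 178.17 g/mol.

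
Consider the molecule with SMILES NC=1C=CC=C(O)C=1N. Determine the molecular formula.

C6H8N2O

Walk through each heavy atom and fill implicit hydrogens from standard valence (C 4, N 3, O 2, S 2, halogen 1):
  atom 1: N, bond orders sum to 1 (valence 3) → 2 H
  atom 2: C, bond orders sum to 4 (valence 4) → 0 H
  atom 3: C, bond orders sum to 3 (valence 4) → 1 H
  atom 4: C, bond orders sum to 3 (valence 4) → 1 H
  atom 5: C, bond orders sum to 3 (valence 4) → 1 H
  atom 6: C, bond orders sum to 4 (valence 4) → 0 H
  atom 7: O, bond orders sum to 1 (valence 2) → 1 H
  atom 8: C, bond orders sum to 4 (valence 4) → 0 H
  atom 9: N, bond orders sum to 1 (valence 3) → 2 H
Totals → C:6, H:8, N:2, O:1.
In Hill order: C6H8N2O.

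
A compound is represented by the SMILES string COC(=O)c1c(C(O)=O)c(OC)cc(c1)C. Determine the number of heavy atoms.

16

Every atom symbol written in the SMILES (organic subset) is one heavy atom; implicit H are not written.
Heavy atoms by element → C:11, O:5.
Total: 16.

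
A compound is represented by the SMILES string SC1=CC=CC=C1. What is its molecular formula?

Walk through each heavy atom and fill implicit hydrogens from standard valence (C 4, N 3, O 2, S 2, halogen 1):
  atom 1: S, bond orders sum to 1 (valence 2) → 1 H
  atom 2: C, bond orders sum to 4 (valence 4) → 0 H
  atom 3: C, bond orders sum to 3 (valence 4) → 1 H
  atom 4: C, bond orders sum to 3 (valence 4) → 1 H
  atom 5: C, bond orders sum to 3 (valence 4) → 1 H
  atom 6: C, bond orders sum to 3 (valence 4) → 1 H
  atom 7: C, bond orders sum to 3 (valence 4) → 1 H
Totals → C:6, H:6, S:1.

C6H6S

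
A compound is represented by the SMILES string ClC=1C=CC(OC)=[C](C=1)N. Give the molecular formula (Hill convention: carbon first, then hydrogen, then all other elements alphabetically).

C7H8ClNO

Walk through each heavy atom and fill implicit hydrogens from standard valence (C 4, N 3, O 2, S 2, halogen 1):
  atom 1: Cl (halogen, monovalent) → 0 H
  atom 2: C, bond orders sum to 4 (valence 4) → 0 H
  atom 3: C, bond orders sum to 3 (valence 4) → 1 H
  atom 4: C, bond orders sum to 3 (valence 4) → 1 H
  atom 5: C, bond orders sum to 4 (valence 4) → 0 H
  atom 6: O, bond orders sum to 2 (valence 2) → 0 H
  atom 7: C, bond orders sum to 1 (valence 4) → 3 H
  atom 8: C with explicit H count 0
  atom 9: C, bond orders sum to 3 (valence 4) → 1 H
  atom 10: N, bond orders sum to 1 (valence 3) → 2 H
Totals → C:7, H:8, Cl:1, N:1, O:1.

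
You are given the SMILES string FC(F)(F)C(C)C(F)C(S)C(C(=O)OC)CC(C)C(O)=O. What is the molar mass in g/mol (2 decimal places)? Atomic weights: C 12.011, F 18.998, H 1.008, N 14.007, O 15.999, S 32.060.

334.32 g/mol

First, the molecular formula is C12H18F4O4S (counting implicit H from valence).
  C: 12 × 12.011 = 144.132
  F: 4 × 18.998 = 75.992
  H: 18 × 1.008 = 18.144
  O: 4 × 15.999 = 63.996
  S: 1 × 32.060 = 32.060
Sum: 12×12.011 + 4×18.998 + 18×1.008 + 4×15.999 + 1×32.060 = 334.324 → 334.32 g/mol.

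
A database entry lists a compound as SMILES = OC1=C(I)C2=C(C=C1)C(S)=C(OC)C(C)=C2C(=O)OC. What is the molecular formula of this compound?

Walk through each heavy atom and fill implicit hydrogens from standard valence (C 4, N 3, O 2, S 2, halogen 1):
  atom 1: O, bond orders sum to 1 (valence 2) → 1 H
  atom 2: C, bond orders sum to 4 (valence 4) → 0 H
  atom 3: C, bond orders sum to 4 (valence 4) → 0 H
  atom 4: I (halogen, monovalent) → 0 H
  atom 5: C, bond orders sum to 4 (valence 4) → 0 H
  atom 6: C, bond orders sum to 4 (valence 4) → 0 H
  atom 7: C, bond orders sum to 3 (valence 4) → 1 H
  atom 8: C, bond orders sum to 3 (valence 4) → 1 H
  atom 9: C, bond orders sum to 4 (valence 4) → 0 H
  atom 10: S, bond orders sum to 1 (valence 2) → 1 H
  atom 11: C, bond orders sum to 4 (valence 4) → 0 H
  atom 12: O, bond orders sum to 2 (valence 2) → 0 H
  atom 13: C, bond orders sum to 1 (valence 4) → 3 H
  atom 14: C, bond orders sum to 4 (valence 4) → 0 H
  atom 15: C, bond orders sum to 1 (valence 4) → 3 H
  atom 16: C, bond orders sum to 4 (valence 4) → 0 H
  atom 17: C, bond orders sum to 4 (valence 4) → 0 H
  atom 18: O, bond orders sum to 2 (valence 2) → 0 H
  atom 19: O, bond orders sum to 2 (valence 2) → 0 H
  atom 20: C, bond orders sum to 1 (valence 4) → 3 H
Totals → C:14, H:13, I:1, O:4, S:1.

C14H13IO4S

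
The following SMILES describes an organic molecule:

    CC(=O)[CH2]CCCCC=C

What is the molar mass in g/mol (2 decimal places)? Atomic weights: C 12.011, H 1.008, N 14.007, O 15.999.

First, the molecular formula is C9H16O (counting implicit H from valence).
  C: 9 × 12.011 = 108.099
  H: 16 × 1.008 = 16.128
  O: 1 × 15.999 = 15.999
Sum: 9×12.011 + 16×1.008 + 1×15.999 = 140.226 → 140.23 g/mol.

140.23 g/mol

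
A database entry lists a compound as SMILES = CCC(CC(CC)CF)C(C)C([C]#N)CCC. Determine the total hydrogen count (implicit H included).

28

Walk through each heavy atom and fill implicit hydrogens from standard valence (C 4, N 3, O 2, S 2, halogen 1):
  atom 1: C, bond orders sum to 1 (valence 4) → 3 H
  atom 2: C, bond orders sum to 2 (valence 4) → 2 H
  atom 3: C, bond orders sum to 3 (valence 4) → 1 H
  atom 4: C, bond orders sum to 2 (valence 4) → 2 H
  atom 5: C, bond orders sum to 3 (valence 4) → 1 H
  atom 6: C, bond orders sum to 2 (valence 4) → 2 H
  atom 7: C, bond orders sum to 1 (valence 4) → 3 H
  atom 8: C, bond orders sum to 2 (valence 4) → 2 H
  atom 9: F (halogen, monovalent) → 0 H
  atom 10: C, bond orders sum to 3 (valence 4) → 1 H
  atom 11: C, bond orders sum to 1 (valence 4) → 3 H
  atom 12: C, bond orders sum to 3 (valence 4) → 1 H
  atom 13: C with explicit H count 0
  atom 14: N, bond orders sum to 3 (valence 3) → 0 H
  atom 15: C, bond orders sum to 2 (valence 4) → 2 H
  atom 16: C, bond orders sum to 2 (valence 4) → 2 H
  atom 17: C, bond orders sum to 1 (valence 4) → 3 H
Total hydrogens: 28.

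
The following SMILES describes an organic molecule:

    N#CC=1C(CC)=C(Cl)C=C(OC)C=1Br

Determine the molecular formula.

Walk through each heavy atom and fill implicit hydrogens from standard valence (C 4, N 3, O 2, S 2, halogen 1):
  atom 1: N, bond orders sum to 3 (valence 3) → 0 H
  atom 2: C, bond orders sum to 4 (valence 4) → 0 H
  atom 3: C, bond orders sum to 4 (valence 4) → 0 H
  atom 4: C, bond orders sum to 4 (valence 4) → 0 H
  atom 5: C, bond orders sum to 2 (valence 4) → 2 H
  atom 6: C, bond orders sum to 1 (valence 4) → 3 H
  atom 7: C, bond orders sum to 4 (valence 4) → 0 H
  atom 8: Cl (halogen, monovalent) → 0 H
  atom 9: C, bond orders sum to 3 (valence 4) → 1 H
  atom 10: C, bond orders sum to 4 (valence 4) → 0 H
  atom 11: O, bond orders sum to 2 (valence 2) → 0 H
  atom 12: C, bond orders sum to 1 (valence 4) → 3 H
  atom 13: C, bond orders sum to 4 (valence 4) → 0 H
  atom 14: Br (halogen, monovalent) → 0 H
Totals → C:10, H:9, Br:1, Cl:1, N:1, O:1.

C10H9BrClNO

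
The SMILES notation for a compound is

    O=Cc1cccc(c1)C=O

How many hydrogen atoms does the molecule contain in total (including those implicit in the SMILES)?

6

Walk through each heavy atom and fill implicit hydrogens from standard valence (C 4, N 3, O 2, S 2, halogen 1); for lowercase aromatic atoms, an aromatic c carries 1 H when it has two neighbours and 0 H with three, and aromatic n carries 0 H:
  atom 1: O, bond orders sum to 2 (valence 2) → 0 H
  atom 2: C, bond orders sum to 3 (valence 4) → 1 H
  atom 3: aromatic c, 3 neighbours → 0 H
  atom 4: aromatic c, 2 neighbours → 1 H
  atom 5: aromatic c, 2 neighbours → 1 H
  atom 6: aromatic c, 2 neighbours → 1 H
  atom 7: aromatic c, 3 neighbours → 0 H
  atom 8: aromatic c, 2 neighbours → 1 H
  atom 9: C, bond orders sum to 3 (valence 4) → 1 H
  atom 10: O, bond orders sum to 2 (valence 2) → 0 H
Total hydrogens: 6.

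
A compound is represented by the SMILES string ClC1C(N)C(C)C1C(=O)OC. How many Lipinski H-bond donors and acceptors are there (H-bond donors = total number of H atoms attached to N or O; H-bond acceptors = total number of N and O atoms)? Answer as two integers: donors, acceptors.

Donors: find every N or O and count the H atoms it carries.
  atom 4 (N): bond orders sum to 1 → 2 H
  atom 9 (O): bond orders sum to 2 → 0 H
  atom 10 (O): bond orders sum to 2 → 0 H
Lipinski HBD = 2.
Acceptors: N atoms = 1, O atoms = 2 → HBA = 3.

2, 3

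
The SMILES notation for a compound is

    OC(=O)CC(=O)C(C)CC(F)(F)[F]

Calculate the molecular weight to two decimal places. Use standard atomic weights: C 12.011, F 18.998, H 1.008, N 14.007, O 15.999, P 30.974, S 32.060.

198.14 g/mol

First, the molecular formula is C7H9F3O3 (counting implicit H from valence).
  C: 7 × 12.011 = 84.077
  F: 3 × 18.998 = 56.994
  H: 9 × 1.008 = 9.072
  O: 3 × 15.999 = 47.997
Sum: 7×12.011 + 3×18.998 + 9×1.008 + 3×15.999 = 198.140 → 198.14 g/mol.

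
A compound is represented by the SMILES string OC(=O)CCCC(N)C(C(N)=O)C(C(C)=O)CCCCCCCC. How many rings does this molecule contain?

In SMILES, each pair of matching ring-closure digits denotes one ring-closing bond; the number of such bonds equals the number of independent rings.
Ring-closure bonds here: 0.

0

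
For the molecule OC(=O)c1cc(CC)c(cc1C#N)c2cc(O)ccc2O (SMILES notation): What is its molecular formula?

Walk through each heavy atom and fill implicit hydrogens from standard valence (C 4, N 3, O 2, S 2, halogen 1); for lowercase aromatic atoms, an aromatic c carries 1 H when it has two neighbours and 0 H with three, and aromatic n carries 0 H:
  atom 1: O, bond orders sum to 1 (valence 2) → 1 H
  atom 2: C, bond orders sum to 4 (valence 4) → 0 H
  atom 3: O, bond orders sum to 2 (valence 2) → 0 H
  atom 4: aromatic c, 3 neighbours → 0 H
  atom 5: aromatic c, 2 neighbours → 1 H
  atom 6: aromatic c, 3 neighbours → 0 H
  atom 7: C, bond orders sum to 2 (valence 4) → 2 H
  atom 8: C, bond orders sum to 1 (valence 4) → 3 H
  atom 9: aromatic c, 3 neighbours → 0 H
  atom 10: aromatic c, 2 neighbours → 1 H
  atom 11: aromatic c, 3 neighbours → 0 H
  atom 12: C, bond orders sum to 4 (valence 4) → 0 H
  atom 13: N, bond orders sum to 3 (valence 3) → 0 H
  atom 14: aromatic c, 3 neighbours → 0 H
  atom 15: aromatic c, 2 neighbours → 1 H
  atom 16: aromatic c, 3 neighbours → 0 H
  atom 17: O, bond orders sum to 1 (valence 2) → 1 H
  atom 18: aromatic c, 2 neighbours → 1 H
  atom 19: aromatic c, 2 neighbours → 1 H
  atom 20: aromatic c, 3 neighbours → 0 H
  atom 21: O, bond orders sum to 1 (valence 2) → 1 H
Totals → C:16, H:13, N:1, O:4.
In Hill order: C16H13NO4.

C16H13NO4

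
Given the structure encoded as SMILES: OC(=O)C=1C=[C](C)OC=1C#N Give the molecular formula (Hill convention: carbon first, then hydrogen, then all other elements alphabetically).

C7H5NO3

Walk through each heavy atom and fill implicit hydrogens from standard valence (C 4, N 3, O 2, S 2, halogen 1):
  atom 1: O, bond orders sum to 1 (valence 2) → 1 H
  atom 2: C, bond orders sum to 4 (valence 4) → 0 H
  atom 3: O, bond orders sum to 2 (valence 2) → 0 H
  atom 4: C, bond orders sum to 4 (valence 4) → 0 H
  atom 5: C, bond orders sum to 3 (valence 4) → 1 H
  atom 6: C with explicit H count 0
  atom 7: C, bond orders sum to 1 (valence 4) → 3 H
  atom 8: O, bond orders sum to 2 (valence 2) → 0 H
  atom 9: C, bond orders sum to 4 (valence 4) → 0 H
  atom 10: C, bond orders sum to 4 (valence 4) → 0 H
  atom 11: N, bond orders sum to 3 (valence 3) → 0 H
Totals → C:7, H:5, N:1, O:3.
In Hill order: C7H5NO3.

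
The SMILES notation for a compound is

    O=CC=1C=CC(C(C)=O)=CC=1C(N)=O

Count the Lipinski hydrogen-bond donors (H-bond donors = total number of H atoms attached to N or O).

2

Donors: find every N or O and count the H atoms it carries.
  atom 1 (O): bond orders sum to 2 → 0 H
  atom 9 (O): bond orders sum to 2 → 0 H
  atom 13 (N): bond orders sum to 1 → 2 H
  atom 14 (O): bond orders sum to 2 → 0 H
Lipinski HBD = 2.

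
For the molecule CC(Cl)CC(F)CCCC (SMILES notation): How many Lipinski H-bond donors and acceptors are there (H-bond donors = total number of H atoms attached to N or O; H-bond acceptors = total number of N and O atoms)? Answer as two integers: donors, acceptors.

0, 0

Donors: find every N or O and count the H atoms it carries.
  (no N or O atoms present)
Lipinski HBD = 0.
Acceptors: N atoms = 0, O atoms = 0 → HBA = 0.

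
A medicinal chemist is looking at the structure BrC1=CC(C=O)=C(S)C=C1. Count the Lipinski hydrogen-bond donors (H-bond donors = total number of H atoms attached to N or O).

Donors: find every N or O and count the H atoms it carries.
  atom 6 (O): bond orders sum to 2 → 0 H
Lipinski HBD = 0.

0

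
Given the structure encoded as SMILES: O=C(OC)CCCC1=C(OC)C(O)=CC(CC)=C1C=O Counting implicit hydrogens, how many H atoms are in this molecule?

Walk through each heavy atom and fill implicit hydrogens from standard valence (C 4, N 3, O 2, S 2, halogen 1):
  atom 1: O, bond orders sum to 2 (valence 2) → 0 H
  atom 2: C, bond orders sum to 4 (valence 4) → 0 H
  atom 3: O, bond orders sum to 2 (valence 2) → 0 H
  atom 4: C, bond orders sum to 1 (valence 4) → 3 H
  atom 5: C, bond orders sum to 2 (valence 4) → 2 H
  atom 6: C, bond orders sum to 2 (valence 4) → 2 H
  atom 7: C, bond orders sum to 2 (valence 4) → 2 H
  atom 8: C, bond orders sum to 4 (valence 4) → 0 H
  atom 9: C, bond orders sum to 4 (valence 4) → 0 H
  atom 10: O, bond orders sum to 2 (valence 2) → 0 H
  atom 11: C, bond orders sum to 1 (valence 4) → 3 H
  atom 12: C, bond orders sum to 4 (valence 4) → 0 H
  atom 13: O, bond orders sum to 1 (valence 2) → 1 H
  atom 14: C, bond orders sum to 3 (valence 4) → 1 H
  atom 15: C, bond orders sum to 4 (valence 4) → 0 H
  atom 16: C, bond orders sum to 2 (valence 4) → 2 H
  atom 17: C, bond orders sum to 1 (valence 4) → 3 H
  atom 18: C, bond orders sum to 4 (valence 4) → 0 H
  atom 19: C, bond orders sum to 3 (valence 4) → 1 H
  atom 20: O, bond orders sum to 2 (valence 2) → 0 H
Total hydrogens: 20.

20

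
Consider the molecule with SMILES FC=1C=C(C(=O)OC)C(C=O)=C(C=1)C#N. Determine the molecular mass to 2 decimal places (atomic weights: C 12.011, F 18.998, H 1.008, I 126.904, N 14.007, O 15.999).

First, the molecular formula is C10H6FNO3 (counting implicit H from valence).
  C: 10 × 12.011 = 120.110
  F: 1 × 18.998 = 18.998
  H: 6 × 1.008 = 6.048
  N: 1 × 14.007 = 14.007
  O: 3 × 15.999 = 47.997
Sum: 10×12.011 + 1×18.998 + 6×1.008 + 1×14.007 + 3×15.999 = 207.160 → 207.16 g/mol.

207.16 g/mol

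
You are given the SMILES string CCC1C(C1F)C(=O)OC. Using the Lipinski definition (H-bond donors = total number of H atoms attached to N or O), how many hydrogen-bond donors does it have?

0

Donors: find every N or O and count the H atoms it carries.
  atom 8 (O): bond orders sum to 2 → 0 H
  atom 9 (O): bond orders sum to 2 → 0 H
Lipinski HBD = 0.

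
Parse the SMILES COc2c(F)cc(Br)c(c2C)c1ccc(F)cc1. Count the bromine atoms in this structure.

Scan the SMILES for Br atoms (remember two-letter symbols like Cl and Br are single atoms).
Bromine count: 1.

1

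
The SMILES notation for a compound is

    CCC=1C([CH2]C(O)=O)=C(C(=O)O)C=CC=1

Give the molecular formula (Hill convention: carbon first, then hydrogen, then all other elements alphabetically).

C11H12O4

Walk through each heavy atom and fill implicit hydrogens from standard valence (C 4, N 3, O 2, S 2, halogen 1):
  atom 1: C, bond orders sum to 1 (valence 4) → 3 H
  atom 2: C, bond orders sum to 2 (valence 4) → 2 H
  atom 3: C, bond orders sum to 4 (valence 4) → 0 H
  atom 4: C, bond orders sum to 4 (valence 4) → 0 H
  atom 5: C with explicit H count 2
  atom 6: C, bond orders sum to 4 (valence 4) → 0 H
  atom 7: O, bond orders sum to 1 (valence 2) → 1 H
  atom 8: O, bond orders sum to 2 (valence 2) → 0 H
  atom 9: C, bond orders sum to 4 (valence 4) → 0 H
  atom 10: C, bond orders sum to 4 (valence 4) → 0 H
  atom 11: O, bond orders sum to 2 (valence 2) → 0 H
  atom 12: O, bond orders sum to 1 (valence 2) → 1 H
  atom 13: C, bond orders sum to 3 (valence 4) → 1 H
  atom 14: C, bond orders sum to 3 (valence 4) → 1 H
  atom 15: C, bond orders sum to 3 (valence 4) → 1 H
Totals → C:11, H:12, O:4.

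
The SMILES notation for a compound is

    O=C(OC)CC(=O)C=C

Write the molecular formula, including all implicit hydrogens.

Walk through each heavy atom and fill implicit hydrogens from standard valence (C 4, N 3, O 2, S 2, halogen 1):
  atom 1: O, bond orders sum to 2 (valence 2) → 0 H
  atom 2: C, bond orders sum to 4 (valence 4) → 0 H
  atom 3: O, bond orders sum to 2 (valence 2) → 0 H
  atom 4: C, bond orders sum to 1 (valence 4) → 3 H
  atom 5: C, bond orders sum to 2 (valence 4) → 2 H
  atom 6: C, bond orders sum to 4 (valence 4) → 0 H
  atom 7: O, bond orders sum to 2 (valence 2) → 0 H
  atom 8: C, bond orders sum to 3 (valence 4) → 1 H
  atom 9: C, bond orders sum to 2 (valence 4) → 2 H
Totals → C:6, H:8, O:3.

C6H8O3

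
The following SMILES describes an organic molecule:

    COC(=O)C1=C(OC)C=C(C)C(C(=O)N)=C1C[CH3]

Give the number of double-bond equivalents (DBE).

6

Degree of unsaturation = (number of rings) + (number of π bonds).
Ring closures in the SMILES: 1.
π bonds: 5 double bonds (each 1 DoU) → 5 DoU from unsaturation.
Total DoU = 1 + 5 = 6.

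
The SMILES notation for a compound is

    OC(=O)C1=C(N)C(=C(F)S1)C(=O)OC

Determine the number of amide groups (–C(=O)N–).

0

Scan the SMILES for the amide motif — none present.
Groups that are present: 1 carboxylic acid, 1 ester, 1 primary amine.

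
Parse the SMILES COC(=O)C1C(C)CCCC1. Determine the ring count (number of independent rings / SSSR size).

In SMILES, each pair of matching ring-closure digits denotes one ring-closing bond; the number of such bonds equals the number of independent rings.
Ring-closure bonds here: 1.

1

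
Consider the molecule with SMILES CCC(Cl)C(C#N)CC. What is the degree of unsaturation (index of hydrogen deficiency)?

2

Molecular formula: C7H12ClN.
DoU = (2C + 2 + N − H − X) / 2, where X is the halogen count and O/S are ignored.
    = (2·7 + 2 + 1 − 12 − 1) / 2 = 4 / 2 = 2.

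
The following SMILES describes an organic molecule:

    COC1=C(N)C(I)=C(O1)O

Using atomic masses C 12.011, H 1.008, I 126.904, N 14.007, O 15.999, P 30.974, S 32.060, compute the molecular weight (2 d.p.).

255.01 g/mol

First, the molecular formula is C5H6INO3 (counting implicit H from valence).
  C: 5 × 12.011 = 60.055
  H: 6 × 1.008 = 6.048
  I: 1 × 126.904 = 126.904
  N: 1 × 14.007 = 14.007
  O: 3 × 15.999 = 47.997
Sum: 5×12.011 + 6×1.008 + 1×126.904 + 1×14.007 + 3×15.999 = 255.011 → 255.01 g/mol.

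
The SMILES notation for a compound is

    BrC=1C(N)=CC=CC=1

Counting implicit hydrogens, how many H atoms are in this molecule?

Walk through each heavy atom and fill implicit hydrogens from standard valence (C 4, N 3, O 2, S 2, halogen 1):
  atom 1: Br (halogen, monovalent) → 0 H
  atom 2: C, bond orders sum to 4 (valence 4) → 0 H
  atom 3: C, bond orders sum to 4 (valence 4) → 0 H
  atom 4: N, bond orders sum to 1 (valence 3) → 2 H
  atom 5: C, bond orders sum to 3 (valence 4) → 1 H
  atom 6: C, bond orders sum to 3 (valence 4) → 1 H
  atom 7: C, bond orders sum to 3 (valence 4) → 1 H
  atom 8: C, bond orders sum to 3 (valence 4) → 1 H
Total hydrogens: 6.

6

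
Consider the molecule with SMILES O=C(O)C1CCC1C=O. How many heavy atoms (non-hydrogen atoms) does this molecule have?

9

Every atom symbol written in the SMILES (organic subset) is one heavy atom; implicit H are not written.
Heavy atoms by element → C:6, O:3.
Total: 9.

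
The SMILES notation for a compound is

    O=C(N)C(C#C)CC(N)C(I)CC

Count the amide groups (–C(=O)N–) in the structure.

The amide motif appears at heavy-atom position 2 in the SMILES.
Other groups present: 1 alkyne, 1 primary amine.
Amide count: 1.

1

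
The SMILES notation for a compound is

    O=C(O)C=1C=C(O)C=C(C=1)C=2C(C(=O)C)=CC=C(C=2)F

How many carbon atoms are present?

15

Count every carbon token in the SMILES (each C, including those in ring-closure positions and inside branches).
Carbon count: 15.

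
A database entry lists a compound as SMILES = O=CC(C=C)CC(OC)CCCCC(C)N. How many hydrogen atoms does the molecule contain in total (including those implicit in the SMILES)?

Walk through each heavy atom and fill implicit hydrogens from standard valence (C 4, N 3, O 2, S 2, halogen 1):
  atom 1: O, bond orders sum to 2 (valence 2) → 0 H
  atom 2: C, bond orders sum to 3 (valence 4) → 1 H
  atom 3: C, bond orders sum to 3 (valence 4) → 1 H
  atom 4: C, bond orders sum to 3 (valence 4) → 1 H
  atom 5: C, bond orders sum to 2 (valence 4) → 2 H
  atom 6: C, bond orders sum to 2 (valence 4) → 2 H
  atom 7: C, bond orders sum to 3 (valence 4) → 1 H
  atom 8: O, bond orders sum to 2 (valence 2) → 0 H
  atom 9: C, bond orders sum to 1 (valence 4) → 3 H
  atom 10: C, bond orders sum to 2 (valence 4) → 2 H
  atom 11: C, bond orders sum to 2 (valence 4) → 2 H
  atom 12: C, bond orders sum to 2 (valence 4) → 2 H
  atom 13: C, bond orders sum to 2 (valence 4) → 2 H
  atom 14: C, bond orders sum to 3 (valence 4) → 1 H
  atom 15: C, bond orders sum to 1 (valence 4) → 3 H
  atom 16: N, bond orders sum to 1 (valence 3) → 2 H
Total hydrogens: 25.

25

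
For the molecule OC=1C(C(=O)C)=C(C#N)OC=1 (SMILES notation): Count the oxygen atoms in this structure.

3

Scan the SMILES for O atoms (remember two-letter symbols like Cl and Br are single atoms).
Oxygen count: 3.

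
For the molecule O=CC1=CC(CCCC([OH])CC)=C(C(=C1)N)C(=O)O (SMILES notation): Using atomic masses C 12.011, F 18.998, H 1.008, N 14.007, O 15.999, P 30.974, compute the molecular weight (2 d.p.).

265.31 g/mol

First, the molecular formula is C14H19NO4 (counting implicit H from valence).
  C: 14 × 12.011 = 168.154
  H: 19 × 1.008 = 19.152
  N: 1 × 14.007 = 14.007
  O: 4 × 15.999 = 63.996
Sum: 14×12.011 + 19×1.008 + 1×14.007 + 4×15.999 = 265.309 → 265.31 g/mol.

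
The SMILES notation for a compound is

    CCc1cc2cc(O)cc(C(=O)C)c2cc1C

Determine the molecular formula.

C15H16O2

Walk through each heavy atom and fill implicit hydrogens from standard valence (C 4, N 3, O 2, S 2, halogen 1); for lowercase aromatic atoms, an aromatic c carries 1 H when it has two neighbours and 0 H with three, and aromatic n carries 0 H:
  atom 1: C, bond orders sum to 1 (valence 4) → 3 H
  atom 2: C, bond orders sum to 2 (valence 4) → 2 H
  atom 3: aromatic c, 3 neighbours → 0 H
  atom 4: aromatic c, 2 neighbours → 1 H
  atom 5: aromatic c, 3 neighbours → 0 H
  atom 6: aromatic c, 2 neighbours → 1 H
  atom 7: aromatic c, 3 neighbours → 0 H
  atom 8: O, bond orders sum to 1 (valence 2) → 1 H
  atom 9: aromatic c, 2 neighbours → 1 H
  atom 10: aromatic c, 3 neighbours → 0 H
  atom 11: C, bond orders sum to 4 (valence 4) → 0 H
  atom 12: O, bond orders sum to 2 (valence 2) → 0 H
  atom 13: C, bond orders sum to 1 (valence 4) → 3 H
  atom 14: aromatic c, 3 neighbours → 0 H
  atom 15: aromatic c, 2 neighbours → 1 H
  atom 16: aromatic c, 3 neighbours → 0 H
  atom 17: C, bond orders sum to 1 (valence 4) → 3 H
Totals → C:15, H:16, O:2.
In Hill order: C15H16O2.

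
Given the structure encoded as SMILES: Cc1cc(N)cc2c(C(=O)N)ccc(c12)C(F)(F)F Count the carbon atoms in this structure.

Count every carbon token in the SMILES (each C, including those in ring-closure positions and inside branches).
Carbon count: 13.

13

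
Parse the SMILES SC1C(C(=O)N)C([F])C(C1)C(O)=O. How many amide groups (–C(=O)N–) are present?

1

The amide motif appears at heavy-atom position 4 in the SMILES.
Other groups present: 1 carboxylic acid, 1 thiol.
Amide count: 1.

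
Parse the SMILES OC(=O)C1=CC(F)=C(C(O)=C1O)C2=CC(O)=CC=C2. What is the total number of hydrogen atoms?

Walk through each heavy atom and fill implicit hydrogens from standard valence (C 4, N 3, O 2, S 2, halogen 1):
  atom 1: O, bond orders sum to 1 (valence 2) → 1 H
  atom 2: C, bond orders sum to 4 (valence 4) → 0 H
  atom 3: O, bond orders sum to 2 (valence 2) → 0 H
  atom 4: C, bond orders sum to 4 (valence 4) → 0 H
  atom 5: C, bond orders sum to 3 (valence 4) → 1 H
  atom 6: C, bond orders sum to 4 (valence 4) → 0 H
  atom 7: F (halogen, monovalent) → 0 H
  atom 8: C, bond orders sum to 4 (valence 4) → 0 H
  atom 9: C, bond orders sum to 4 (valence 4) → 0 H
  atom 10: O, bond orders sum to 1 (valence 2) → 1 H
  atom 11: C, bond orders sum to 4 (valence 4) → 0 H
  atom 12: O, bond orders sum to 1 (valence 2) → 1 H
  atom 13: C, bond orders sum to 4 (valence 4) → 0 H
  atom 14: C, bond orders sum to 3 (valence 4) → 1 H
  atom 15: C, bond orders sum to 4 (valence 4) → 0 H
  atom 16: O, bond orders sum to 1 (valence 2) → 1 H
  atom 17: C, bond orders sum to 3 (valence 4) → 1 H
  atom 18: C, bond orders sum to 3 (valence 4) → 1 H
  atom 19: C, bond orders sum to 3 (valence 4) → 1 H
Total hydrogens: 9.

9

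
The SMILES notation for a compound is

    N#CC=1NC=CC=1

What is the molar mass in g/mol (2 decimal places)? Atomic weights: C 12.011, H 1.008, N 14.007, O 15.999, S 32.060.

92.10 g/mol

First, the molecular formula is C5H4N2 (counting implicit H from valence).
  C: 5 × 12.011 = 60.055
  H: 4 × 1.008 = 4.032
  N: 2 × 14.007 = 28.014
Sum: 5×12.011 + 4×1.008 + 2×14.007 = 92.101 → 92.10 g/mol.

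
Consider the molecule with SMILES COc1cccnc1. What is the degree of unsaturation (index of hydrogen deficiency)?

4

Molecular formula: C6H7NO.
DoU = (2C + 2 + N − H − X) / 2, where X is the halogen count and O/S are ignored.
    = (2·6 + 2 + 1 − 7 − 0) / 2 = 8 / 2 = 4.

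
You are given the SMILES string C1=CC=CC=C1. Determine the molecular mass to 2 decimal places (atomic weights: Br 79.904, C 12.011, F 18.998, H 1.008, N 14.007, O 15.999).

First, the molecular formula is C6H6 (counting implicit H from valence).
  C: 6 × 12.011 = 72.066
  H: 6 × 1.008 = 6.048
Sum: 6×12.011 + 6×1.008 = 78.114 → 78.11 g/mol.

78.11 g/mol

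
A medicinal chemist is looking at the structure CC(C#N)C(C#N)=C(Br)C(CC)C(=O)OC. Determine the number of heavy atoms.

Every atom symbol written in the SMILES (organic subset) is one heavy atom; implicit H are not written.
Heavy atoms by element → Br:1, C:11, N:2, O:2.
Total: 16.

16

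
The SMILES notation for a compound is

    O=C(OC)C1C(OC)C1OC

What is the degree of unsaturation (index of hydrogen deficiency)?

Degree of unsaturation = (number of rings) + (number of π bonds).
Ring closures in the SMILES: 1.
π bonds: 1 double bond (each 1 DoU) → 1 DoU from unsaturation.
Total DoU = 1 + 1 = 2.

2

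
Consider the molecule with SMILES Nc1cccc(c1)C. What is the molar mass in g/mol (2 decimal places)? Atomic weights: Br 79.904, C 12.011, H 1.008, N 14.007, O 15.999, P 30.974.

First, the molecular formula is C7H9N (counting implicit H from valence).
  C: 7 × 12.011 = 84.077
  H: 9 × 1.008 = 9.072
  N: 1 × 14.007 = 14.007
Sum: 7×12.011 + 9×1.008 + 1×14.007 = 107.156 → 107.16 g/mol.

107.16 g/mol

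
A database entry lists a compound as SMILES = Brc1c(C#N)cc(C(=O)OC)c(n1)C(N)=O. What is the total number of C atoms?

Count every carbon token in the SMILES (each C, including those in ring-closure positions and inside branches).
Carbon count: 9.

9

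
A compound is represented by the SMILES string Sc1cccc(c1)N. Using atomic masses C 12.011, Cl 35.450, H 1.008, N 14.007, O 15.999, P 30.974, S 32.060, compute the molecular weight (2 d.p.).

125.19 g/mol

First, the molecular formula is C6H7NS (counting implicit H from valence).
  C: 6 × 12.011 = 72.066
  H: 7 × 1.008 = 7.056
  N: 1 × 14.007 = 14.007
  S: 1 × 32.060 = 32.060
Sum: 6×12.011 + 7×1.008 + 1×14.007 + 1×32.060 = 125.189 → 125.19 g/mol.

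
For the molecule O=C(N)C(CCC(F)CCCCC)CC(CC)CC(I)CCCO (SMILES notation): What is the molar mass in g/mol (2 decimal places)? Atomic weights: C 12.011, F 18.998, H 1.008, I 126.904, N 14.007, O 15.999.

457.41 g/mol

First, the molecular formula is C19H37FINO2 (counting implicit H from valence).
  C: 19 × 12.011 = 228.209
  F: 1 × 18.998 = 18.998
  H: 37 × 1.008 = 37.296
  I: 1 × 126.904 = 126.904
  N: 1 × 14.007 = 14.007
  O: 2 × 15.999 = 31.998
Sum: 19×12.011 + 1×18.998 + 37×1.008 + 1×126.904 + 1×14.007 + 2×15.999 = 457.412 → 457.41 g/mol.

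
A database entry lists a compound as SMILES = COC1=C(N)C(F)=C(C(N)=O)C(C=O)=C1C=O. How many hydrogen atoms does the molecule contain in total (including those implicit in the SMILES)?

Walk through each heavy atom and fill implicit hydrogens from standard valence (C 4, N 3, O 2, S 2, halogen 1):
  atom 1: C, bond orders sum to 1 (valence 4) → 3 H
  atom 2: O, bond orders sum to 2 (valence 2) → 0 H
  atom 3: C, bond orders sum to 4 (valence 4) → 0 H
  atom 4: C, bond orders sum to 4 (valence 4) → 0 H
  atom 5: N, bond orders sum to 1 (valence 3) → 2 H
  atom 6: C, bond orders sum to 4 (valence 4) → 0 H
  atom 7: F (halogen, monovalent) → 0 H
  atom 8: C, bond orders sum to 4 (valence 4) → 0 H
  atom 9: C, bond orders sum to 4 (valence 4) → 0 H
  atom 10: N, bond orders sum to 1 (valence 3) → 2 H
  atom 11: O, bond orders sum to 2 (valence 2) → 0 H
  atom 12: C, bond orders sum to 4 (valence 4) → 0 H
  atom 13: C, bond orders sum to 3 (valence 4) → 1 H
  atom 14: O, bond orders sum to 2 (valence 2) → 0 H
  atom 15: C, bond orders sum to 4 (valence 4) → 0 H
  atom 16: C, bond orders sum to 3 (valence 4) → 1 H
  atom 17: O, bond orders sum to 2 (valence 2) → 0 H
Total hydrogens: 9.

9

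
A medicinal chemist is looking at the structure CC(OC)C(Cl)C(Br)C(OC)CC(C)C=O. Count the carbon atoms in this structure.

11

Count every carbon token in the SMILES (each C, including those in ring-closure positions and inside branches).
Carbon count: 11.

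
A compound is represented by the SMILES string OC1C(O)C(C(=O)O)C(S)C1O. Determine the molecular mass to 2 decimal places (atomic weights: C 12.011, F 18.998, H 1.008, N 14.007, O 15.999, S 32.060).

194.20 g/mol

First, the molecular formula is C6H10O5S (counting implicit H from valence).
  C: 6 × 12.011 = 72.066
  H: 10 × 1.008 = 10.080
  O: 5 × 15.999 = 79.995
  S: 1 × 32.060 = 32.060
Sum: 6×12.011 + 10×1.008 + 5×15.999 + 1×32.060 = 194.201 → 194.20 g/mol.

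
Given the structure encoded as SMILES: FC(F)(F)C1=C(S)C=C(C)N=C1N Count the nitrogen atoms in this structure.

2

Scan the SMILES for N atoms (remember two-letter symbols like Cl and Br are single atoms).
Nitrogen count: 2.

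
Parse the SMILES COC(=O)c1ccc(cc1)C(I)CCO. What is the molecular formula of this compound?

C11H13IO3

Walk through each heavy atom and fill implicit hydrogens from standard valence (C 4, N 3, O 2, S 2, halogen 1); for lowercase aromatic atoms, an aromatic c carries 1 H when it has two neighbours and 0 H with three, and aromatic n carries 0 H:
  atom 1: C, bond orders sum to 1 (valence 4) → 3 H
  atom 2: O, bond orders sum to 2 (valence 2) → 0 H
  atom 3: C, bond orders sum to 4 (valence 4) → 0 H
  atom 4: O, bond orders sum to 2 (valence 2) → 0 H
  atom 5: aromatic c, 3 neighbours → 0 H
  atom 6: aromatic c, 2 neighbours → 1 H
  atom 7: aromatic c, 2 neighbours → 1 H
  atom 8: aromatic c, 3 neighbours → 0 H
  atom 9: aromatic c, 2 neighbours → 1 H
  atom 10: aromatic c, 2 neighbours → 1 H
  atom 11: C, bond orders sum to 3 (valence 4) → 1 H
  atom 12: I (halogen, monovalent) → 0 H
  atom 13: C, bond orders sum to 2 (valence 4) → 2 H
  atom 14: C, bond orders sum to 2 (valence 4) → 2 H
  atom 15: O, bond orders sum to 1 (valence 2) → 1 H
Totals → C:11, H:13, I:1, O:3.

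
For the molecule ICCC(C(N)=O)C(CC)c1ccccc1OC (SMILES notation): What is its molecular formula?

C14H20INO2

Walk through each heavy atom and fill implicit hydrogens from standard valence (C 4, N 3, O 2, S 2, halogen 1); for lowercase aromatic atoms, an aromatic c carries 1 H when it has two neighbours and 0 H with three, and aromatic n carries 0 H:
  atom 1: I (halogen, monovalent) → 0 H
  atom 2: C, bond orders sum to 2 (valence 4) → 2 H
  atom 3: C, bond orders sum to 2 (valence 4) → 2 H
  atom 4: C, bond orders sum to 3 (valence 4) → 1 H
  atom 5: C, bond orders sum to 4 (valence 4) → 0 H
  atom 6: N, bond orders sum to 1 (valence 3) → 2 H
  atom 7: O, bond orders sum to 2 (valence 2) → 0 H
  atom 8: C, bond orders sum to 3 (valence 4) → 1 H
  atom 9: C, bond orders sum to 2 (valence 4) → 2 H
  atom 10: C, bond orders sum to 1 (valence 4) → 3 H
  atom 11: aromatic c, 3 neighbours → 0 H
  atom 12: aromatic c, 2 neighbours → 1 H
  atom 13: aromatic c, 2 neighbours → 1 H
  atom 14: aromatic c, 2 neighbours → 1 H
  atom 15: aromatic c, 2 neighbours → 1 H
  atom 16: aromatic c, 3 neighbours → 0 H
  atom 17: O, bond orders sum to 2 (valence 2) → 0 H
  atom 18: C, bond orders sum to 1 (valence 4) → 3 H
Totals → C:14, H:20, I:1, N:1, O:2.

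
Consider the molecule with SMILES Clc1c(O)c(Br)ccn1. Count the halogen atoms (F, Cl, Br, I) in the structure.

Halogen atoms appear at heavy-atom positions 1, 6 (1×Br, 1×Cl).
Other groups present: 1 hydroxyl.
Halogen count: 2.

2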